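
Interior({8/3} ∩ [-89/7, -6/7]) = ∅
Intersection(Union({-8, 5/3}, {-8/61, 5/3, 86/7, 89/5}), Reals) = {-8, -8/61, 5/3, 86/7, 89/5}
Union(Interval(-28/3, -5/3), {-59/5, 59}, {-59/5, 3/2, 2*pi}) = Union({-59/5, 3/2, 59, 2*pi}, Interval(-28/3, -5/3))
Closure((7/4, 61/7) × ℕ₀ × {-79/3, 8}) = [7/4, 61/7] × ℕ₀ × {-79/3, 8}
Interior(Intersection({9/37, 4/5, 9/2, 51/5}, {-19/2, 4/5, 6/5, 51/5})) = EmptySet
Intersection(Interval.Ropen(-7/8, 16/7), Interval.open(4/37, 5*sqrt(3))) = Interval.open(4/37, 16/7)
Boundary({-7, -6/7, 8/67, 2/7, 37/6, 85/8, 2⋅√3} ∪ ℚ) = ℝ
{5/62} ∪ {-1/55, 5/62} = {-1/55, 5/62}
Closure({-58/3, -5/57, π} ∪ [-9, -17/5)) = {-58/3, -5/57, π} ∪ [-9, -17/5]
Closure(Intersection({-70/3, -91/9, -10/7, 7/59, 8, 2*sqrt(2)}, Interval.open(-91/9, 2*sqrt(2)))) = {-10/7, 7/59}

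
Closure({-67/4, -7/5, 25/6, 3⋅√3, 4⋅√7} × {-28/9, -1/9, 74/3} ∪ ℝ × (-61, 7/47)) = (ℝ × [-61, 7/47]) ∪ ({-67/4, -7/5, 25/6, 3⋅√3, 4⋅√7} × {-28/9, -1/9, 74/3})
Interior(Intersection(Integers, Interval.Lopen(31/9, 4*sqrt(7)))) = EmptySet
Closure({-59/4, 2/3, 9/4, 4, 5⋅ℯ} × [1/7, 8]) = {-59/4, 2/3, 9/4, 4, 5⋅ℯ} × [1/7, 8]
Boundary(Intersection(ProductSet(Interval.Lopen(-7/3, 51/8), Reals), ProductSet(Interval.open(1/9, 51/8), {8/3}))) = ProductSet(Interval(1/9, 51/8), {8/3})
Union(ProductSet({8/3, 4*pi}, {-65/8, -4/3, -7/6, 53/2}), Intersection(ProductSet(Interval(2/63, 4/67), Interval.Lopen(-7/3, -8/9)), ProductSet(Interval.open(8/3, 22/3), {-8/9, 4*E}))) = ProductSet({8/3, 4*pi}, {-65/8, -4/3, -7/6, 53/2})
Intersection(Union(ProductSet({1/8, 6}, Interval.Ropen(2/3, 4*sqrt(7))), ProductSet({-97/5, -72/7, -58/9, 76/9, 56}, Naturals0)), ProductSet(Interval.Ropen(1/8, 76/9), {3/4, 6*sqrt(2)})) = ProductSet({1/8, 6}, {3/4, 6*sqrt(2)})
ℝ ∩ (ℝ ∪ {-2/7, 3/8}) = ℝ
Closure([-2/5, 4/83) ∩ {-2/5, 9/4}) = {-2/5}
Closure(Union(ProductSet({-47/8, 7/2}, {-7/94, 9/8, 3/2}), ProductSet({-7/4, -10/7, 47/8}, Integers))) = Union(ProductSet({-47/8, 7/2}, {-7/94, 9/8, 3/2}), ProductSet({-7/4, -10/7, 47/8}, Integers))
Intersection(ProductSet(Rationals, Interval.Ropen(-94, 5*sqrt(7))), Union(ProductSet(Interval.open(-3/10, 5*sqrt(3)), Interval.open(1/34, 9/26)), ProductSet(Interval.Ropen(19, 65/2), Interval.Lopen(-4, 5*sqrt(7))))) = Union(ProductSet(Intersection(Interval.open(-3/10, 5*sqrt(3)), Rationals), Interval.open(1/34, 9/26)), ProductSet(Intersection(Interval.Ropen(19, 65/2), Rationals), Interval.open(-4, 5*sqrt(7))))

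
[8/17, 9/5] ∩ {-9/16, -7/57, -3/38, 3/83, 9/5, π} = {9/5}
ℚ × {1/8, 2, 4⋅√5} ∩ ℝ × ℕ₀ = ℚ × {2}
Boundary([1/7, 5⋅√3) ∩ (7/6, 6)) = {7/6, 6}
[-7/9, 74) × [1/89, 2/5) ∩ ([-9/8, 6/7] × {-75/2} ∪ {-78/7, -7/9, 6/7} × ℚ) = {-7/9, 6/7} × (ℚ ∩ [1/89, 2/5))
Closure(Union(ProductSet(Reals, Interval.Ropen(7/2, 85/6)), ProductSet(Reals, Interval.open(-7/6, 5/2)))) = ProductSet(Reals, Union(Interval(-7/6, 5/2), Interval(7/2, 85/6)))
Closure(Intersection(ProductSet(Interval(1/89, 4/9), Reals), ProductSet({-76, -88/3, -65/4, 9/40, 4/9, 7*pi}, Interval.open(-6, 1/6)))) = ProductSet({9/40, 4/9}, Interval(-6, 1/6))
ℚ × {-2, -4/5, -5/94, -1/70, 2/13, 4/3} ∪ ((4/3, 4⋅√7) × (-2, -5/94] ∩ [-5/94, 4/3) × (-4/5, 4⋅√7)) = ℚ × {-2, -4/5, -5/94, -1/70, 2/13, 4/3}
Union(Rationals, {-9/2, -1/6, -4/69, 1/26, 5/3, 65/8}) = Rationals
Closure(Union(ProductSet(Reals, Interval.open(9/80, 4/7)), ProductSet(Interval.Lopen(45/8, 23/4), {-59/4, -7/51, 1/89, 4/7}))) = Union(ProductSet(Interval(45/8, 23/4), {-59/4, -7/51, 1/89, 4/7}), ProductSet(Reals, Interval(9/80, 4/7)))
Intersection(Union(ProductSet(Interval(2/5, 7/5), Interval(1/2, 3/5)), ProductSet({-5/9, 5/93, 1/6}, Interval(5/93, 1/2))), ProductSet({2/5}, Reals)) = ProductSet({2/5}, Interval(1/2, 3/5))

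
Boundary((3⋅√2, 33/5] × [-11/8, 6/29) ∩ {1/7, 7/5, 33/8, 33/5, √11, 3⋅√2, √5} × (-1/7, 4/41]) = {33/5} × [-1/7, 4/41]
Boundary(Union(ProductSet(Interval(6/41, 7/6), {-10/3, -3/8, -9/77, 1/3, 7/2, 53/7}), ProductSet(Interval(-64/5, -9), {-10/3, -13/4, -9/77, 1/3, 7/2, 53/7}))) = Union(ProductSet(Interval(-64/5, -9), {-10/3, -13/4, -9/77, 1/3, 7/2, 53/7}), ProductSet(Interval(6/41, 7/6), {-10/3, -3/8, -9/77, 1/3, 7/2, 53/7}))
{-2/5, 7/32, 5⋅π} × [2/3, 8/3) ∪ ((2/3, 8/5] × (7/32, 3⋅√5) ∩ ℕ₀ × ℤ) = ({1} × {1, 2, …, 6}) ∪ ({-2/5, 7/32, 5⋅π} × [2/3, 8/3))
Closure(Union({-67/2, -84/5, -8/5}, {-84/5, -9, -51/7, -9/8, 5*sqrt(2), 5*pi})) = {-67/2, -84/5, -9, -51/7, -8/5, -9/8, 5*sqrt(2), 5*pi}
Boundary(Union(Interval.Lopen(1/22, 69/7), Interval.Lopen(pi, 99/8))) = {1/22, 99/8}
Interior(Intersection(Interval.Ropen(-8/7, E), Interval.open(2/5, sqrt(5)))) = Interval.open(2/5, sqrt(5))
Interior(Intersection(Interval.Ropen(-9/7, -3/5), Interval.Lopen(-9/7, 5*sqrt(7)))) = Interval.open(-9/7, -3/5)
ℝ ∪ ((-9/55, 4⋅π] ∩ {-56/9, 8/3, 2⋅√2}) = ℝ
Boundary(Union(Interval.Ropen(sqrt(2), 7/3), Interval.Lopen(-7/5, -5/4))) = {-7/5, -5/4, 7/3, sqrt(2)}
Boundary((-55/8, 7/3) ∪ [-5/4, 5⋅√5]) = {-55/8, 5⋅√5}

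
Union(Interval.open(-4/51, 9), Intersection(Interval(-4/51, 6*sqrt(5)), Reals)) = Interval(-4/51, 6*sqrt(5))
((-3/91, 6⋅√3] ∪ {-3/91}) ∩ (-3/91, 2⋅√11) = (-3/91, 2⋅√11)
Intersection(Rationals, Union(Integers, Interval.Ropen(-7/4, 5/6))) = Union(Integers, Intersection(Interval.Ropen(-7/4, 5/6), Rationals))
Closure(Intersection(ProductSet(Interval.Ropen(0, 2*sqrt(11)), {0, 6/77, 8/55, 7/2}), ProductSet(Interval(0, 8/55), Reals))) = ProductSet(Interval(0, 8/55), {0, 6/77, 8/55, 7/2})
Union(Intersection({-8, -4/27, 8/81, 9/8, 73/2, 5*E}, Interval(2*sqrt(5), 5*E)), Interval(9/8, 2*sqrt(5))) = Union({5*E}, Interval(9/8, 2*sqrt(5)))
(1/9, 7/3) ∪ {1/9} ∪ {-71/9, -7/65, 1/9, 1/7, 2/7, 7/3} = {-71/9, -7/65} ∪ [1/9, 7/3]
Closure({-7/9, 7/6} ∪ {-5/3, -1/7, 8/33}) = {-5/3, -7/9, -1/7, 8/33, 7/6}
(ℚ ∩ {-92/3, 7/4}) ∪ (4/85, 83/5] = {-92/3} ∪ (4/85, 83/5]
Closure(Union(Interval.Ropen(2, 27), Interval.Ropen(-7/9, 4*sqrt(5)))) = Interval(-7/9, 27)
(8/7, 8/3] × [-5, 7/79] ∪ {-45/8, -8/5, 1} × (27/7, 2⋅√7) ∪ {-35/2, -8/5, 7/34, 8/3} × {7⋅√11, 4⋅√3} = ((8/7, 8/3] × [-5, 7/79]) ∪ ({-45/8, -8/5, 1} × (27/7, 2⋅√7)) ∪ ({-35/2, -8/5, 7/34, 8/3} × {7⋅√11, 4⋅√3})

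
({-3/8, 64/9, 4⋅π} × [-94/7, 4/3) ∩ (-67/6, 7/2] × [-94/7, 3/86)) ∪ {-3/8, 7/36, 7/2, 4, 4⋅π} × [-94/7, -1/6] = ({-3/8} × [-94/7, 3/86)) ∪ ({-3/8, 7/36, 7/2, 4, 4⋅π} × [-94/7, -1/6])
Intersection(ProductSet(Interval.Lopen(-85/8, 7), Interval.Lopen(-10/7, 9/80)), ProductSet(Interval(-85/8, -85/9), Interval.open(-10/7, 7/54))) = ProductSet(Interval.Lopen(-85/8, -85/9), Interval.Lopen(-10/7, 9/80))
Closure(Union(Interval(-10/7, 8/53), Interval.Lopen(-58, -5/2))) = Union(Interval(-58, -5/2), Interval(-10/7, 8/53))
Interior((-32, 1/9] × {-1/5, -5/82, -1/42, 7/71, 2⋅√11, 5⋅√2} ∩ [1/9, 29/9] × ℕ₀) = ∅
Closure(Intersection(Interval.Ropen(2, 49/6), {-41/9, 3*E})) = {3*E}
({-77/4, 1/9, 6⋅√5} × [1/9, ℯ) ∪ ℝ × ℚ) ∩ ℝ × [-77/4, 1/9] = ℝ × (ℚ ∩ [-77/4, 1/9])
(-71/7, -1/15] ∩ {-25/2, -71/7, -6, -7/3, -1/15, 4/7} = {-6, -7/3, -1/15}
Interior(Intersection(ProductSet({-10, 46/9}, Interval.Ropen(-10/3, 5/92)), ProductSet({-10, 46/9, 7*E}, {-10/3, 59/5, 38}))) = EmptySet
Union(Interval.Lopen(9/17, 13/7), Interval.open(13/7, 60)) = Interval.open(9/17, 60)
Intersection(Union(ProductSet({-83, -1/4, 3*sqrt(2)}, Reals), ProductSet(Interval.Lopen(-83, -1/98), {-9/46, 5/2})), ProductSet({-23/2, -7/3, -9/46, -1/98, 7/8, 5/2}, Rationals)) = ProductSet({-23/2, -7/3, -9/46, -1/98}, {-9/46, 5/2})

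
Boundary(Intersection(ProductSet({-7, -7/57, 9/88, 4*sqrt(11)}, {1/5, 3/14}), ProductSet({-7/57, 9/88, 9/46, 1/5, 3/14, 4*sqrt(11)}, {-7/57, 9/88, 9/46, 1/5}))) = ProductSet({-7/57, 9/88, 4*sqrt(11)}, {1/5})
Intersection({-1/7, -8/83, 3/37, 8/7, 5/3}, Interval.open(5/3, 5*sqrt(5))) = EmptySet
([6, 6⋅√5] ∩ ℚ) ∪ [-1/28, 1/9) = [-1/28, 1/9) ∪ (ℚ ∩ [6, 6⋅√5])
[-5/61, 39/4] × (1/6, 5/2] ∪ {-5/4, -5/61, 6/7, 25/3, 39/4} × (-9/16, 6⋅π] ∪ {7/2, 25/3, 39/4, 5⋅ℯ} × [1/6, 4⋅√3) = ([-5/61, 39/4] × (1/6, 5/2]) ∪ ({-5/4, -5/61, 6/7, 25/3, 39/4} × (-9/16, 6⋅π]) ∪ ({7/2, 25/3, 39/4, 5⋅ℯ} × [1/6, 4⋅√3))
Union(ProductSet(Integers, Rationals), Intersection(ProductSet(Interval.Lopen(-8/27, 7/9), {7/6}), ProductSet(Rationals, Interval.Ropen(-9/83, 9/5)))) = Union(ProductSet(Integers, Rationals), ProductSet(Intersection(Interval.Lopen(-8/27, 7/9), Rationals), {7/6}))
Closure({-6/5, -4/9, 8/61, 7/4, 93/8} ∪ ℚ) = ℝ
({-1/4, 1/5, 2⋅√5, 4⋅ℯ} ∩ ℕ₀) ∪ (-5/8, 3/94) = (-5/8, 3/94)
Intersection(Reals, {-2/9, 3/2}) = {-2/9, 3/2}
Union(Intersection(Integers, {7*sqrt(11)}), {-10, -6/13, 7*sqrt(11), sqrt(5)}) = {-10, -6/13, 7*sqrt(11), sqrt(5)}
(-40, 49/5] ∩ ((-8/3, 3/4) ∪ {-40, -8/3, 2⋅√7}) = [-8/3, 3/4) ∪ {2⋅√7}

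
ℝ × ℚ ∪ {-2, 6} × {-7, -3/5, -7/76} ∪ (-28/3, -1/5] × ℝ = (ℝ × ℚ) ∪ ((-28/3, -1/5] × ℝ)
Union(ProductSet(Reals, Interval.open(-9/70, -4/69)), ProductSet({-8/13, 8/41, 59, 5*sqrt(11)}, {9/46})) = Union(ProductSet({-8/13, 8/41, 59, 5*sqrt(11)}, {9/46}), ProductSet(Reals, Interval.open(-9/70, -4/69)))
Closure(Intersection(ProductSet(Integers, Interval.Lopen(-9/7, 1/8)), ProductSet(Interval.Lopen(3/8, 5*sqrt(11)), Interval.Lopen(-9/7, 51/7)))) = ProductSet(Range(1, 17, 1), Interval(-9/7, 1/8))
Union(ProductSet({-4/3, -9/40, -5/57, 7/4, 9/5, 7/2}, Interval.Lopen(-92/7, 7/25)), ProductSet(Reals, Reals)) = ProductSet(Reals, Reals)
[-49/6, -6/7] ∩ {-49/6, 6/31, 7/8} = {-49/6}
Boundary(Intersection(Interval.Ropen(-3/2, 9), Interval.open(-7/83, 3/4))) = {-7/83, 3/4}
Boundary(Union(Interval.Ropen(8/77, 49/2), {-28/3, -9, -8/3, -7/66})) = {-28/3, -9, -8/3, -7/66, 8/77, 49/2}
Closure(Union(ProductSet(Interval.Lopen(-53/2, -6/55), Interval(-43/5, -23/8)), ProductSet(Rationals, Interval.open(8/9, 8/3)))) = Union(ProductSet(Interval(-53/2, -6/55), Interval(-43/5, -23/8)), ProductSet(Rationals, Interval.open(8/9, 8/3)), ProductSet(Interval(-oo, oo), Interval(8/9, 8/3)))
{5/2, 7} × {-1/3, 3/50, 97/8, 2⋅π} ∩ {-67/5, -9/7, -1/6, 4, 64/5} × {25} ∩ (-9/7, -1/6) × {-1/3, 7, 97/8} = ∅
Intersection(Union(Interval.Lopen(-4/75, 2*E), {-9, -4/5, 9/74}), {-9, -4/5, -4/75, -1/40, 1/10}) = {-9, -4/5, -1/40, 1/10}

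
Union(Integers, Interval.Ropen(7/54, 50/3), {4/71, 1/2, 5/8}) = Union({4/71}, Integers, Interval.Ropen(7/54, 50/3))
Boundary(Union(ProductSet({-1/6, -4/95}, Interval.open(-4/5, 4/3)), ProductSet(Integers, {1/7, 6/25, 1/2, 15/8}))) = Union(ProductSet({-1/6, -4/95}, Interval(-4/5, 4/3)), ProductSet(Integers, {1/7, 6/25, 1/2, 15/8}))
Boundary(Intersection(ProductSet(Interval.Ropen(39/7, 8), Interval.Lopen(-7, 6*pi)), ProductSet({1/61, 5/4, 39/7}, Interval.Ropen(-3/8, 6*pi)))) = ProductSet({39/7}, Interval(-3/8, 6*pi))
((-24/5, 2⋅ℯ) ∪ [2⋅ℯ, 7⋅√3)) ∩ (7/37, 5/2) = (7/37, 5/2)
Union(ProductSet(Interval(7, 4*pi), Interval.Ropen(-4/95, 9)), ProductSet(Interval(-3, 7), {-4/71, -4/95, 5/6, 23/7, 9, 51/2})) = Union(ProductSet(Interval(-3, 7), {-4/71, -4/95, 5/6, 23/7, 9, 51/2}), ProductSet(Interval(7, 4*pi), Interval.Ropen(-4/95, 9)))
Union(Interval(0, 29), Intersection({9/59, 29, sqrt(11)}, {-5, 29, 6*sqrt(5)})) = Interval(0, 29)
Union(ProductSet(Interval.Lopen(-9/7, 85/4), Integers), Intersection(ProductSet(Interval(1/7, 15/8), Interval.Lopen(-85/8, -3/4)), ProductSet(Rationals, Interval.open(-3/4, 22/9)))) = ProductSet(Interval.Lopen(-9/7, 85/4), Integers)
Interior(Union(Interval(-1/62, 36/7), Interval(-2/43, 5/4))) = Interval.open(-2/43, 36/7)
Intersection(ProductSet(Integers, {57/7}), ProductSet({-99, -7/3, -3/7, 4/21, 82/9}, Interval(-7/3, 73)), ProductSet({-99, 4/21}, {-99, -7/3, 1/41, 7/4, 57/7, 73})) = ProductSet({-99}, {57/7})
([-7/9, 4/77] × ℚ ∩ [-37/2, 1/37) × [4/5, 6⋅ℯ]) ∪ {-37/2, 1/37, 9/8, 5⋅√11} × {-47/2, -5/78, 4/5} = ({-37/2, 1/37, 9/8, 5⋅√11} × {-47/2, -5/78, 4/5}) ∪ ([-7/9, 1/37) × (ℚ ∩ [4/5, 6⋅ℯ]))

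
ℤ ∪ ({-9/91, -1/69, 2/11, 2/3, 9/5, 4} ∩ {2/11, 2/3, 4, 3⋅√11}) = ℤ ∪ {2/11, 2/3}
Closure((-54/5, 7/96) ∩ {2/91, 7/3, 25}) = {2/91}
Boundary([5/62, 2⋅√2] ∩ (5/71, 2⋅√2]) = {5/62, 2⋅√2}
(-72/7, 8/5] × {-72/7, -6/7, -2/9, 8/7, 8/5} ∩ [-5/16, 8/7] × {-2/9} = [-5/16, 8/7] × {-2/9}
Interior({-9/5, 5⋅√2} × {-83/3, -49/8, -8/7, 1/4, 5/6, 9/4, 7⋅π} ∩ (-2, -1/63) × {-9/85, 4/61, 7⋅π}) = ∅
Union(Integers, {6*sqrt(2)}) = Union({6*sqrt(2)}, Integers)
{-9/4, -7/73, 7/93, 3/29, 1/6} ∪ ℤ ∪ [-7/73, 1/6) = ℤ ∪ {-9/4} ∪ [-7/73, 1/6]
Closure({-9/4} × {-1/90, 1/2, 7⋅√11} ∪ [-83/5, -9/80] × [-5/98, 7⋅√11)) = [-83/5, -9/80] × [-5/98, 7⋅√11]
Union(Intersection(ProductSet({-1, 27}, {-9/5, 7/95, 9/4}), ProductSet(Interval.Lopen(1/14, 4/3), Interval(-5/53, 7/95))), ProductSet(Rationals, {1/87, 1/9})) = ProductSet(Rationals, {1/87, 1/9})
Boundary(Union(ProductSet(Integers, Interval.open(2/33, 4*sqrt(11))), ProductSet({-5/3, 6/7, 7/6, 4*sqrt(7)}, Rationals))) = Union(ProductSet({-5/3, 6/7, 7/6, 4*sqrt(7)}, Reals), ProductSet(Integers, Interval(2/33, 4*sqrt(11))))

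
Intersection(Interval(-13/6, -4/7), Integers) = Range(-2, 0, 1)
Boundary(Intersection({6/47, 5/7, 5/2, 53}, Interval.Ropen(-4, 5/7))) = {6/47}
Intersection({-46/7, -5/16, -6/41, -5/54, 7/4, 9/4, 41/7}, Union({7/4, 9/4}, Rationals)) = {-46/7, -5/16, -6/41, -5/54, 7/4, 9/4, 41/7}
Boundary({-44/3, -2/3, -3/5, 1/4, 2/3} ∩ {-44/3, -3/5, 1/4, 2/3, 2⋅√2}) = {-44/3, -3/5, 1/4, 2/3}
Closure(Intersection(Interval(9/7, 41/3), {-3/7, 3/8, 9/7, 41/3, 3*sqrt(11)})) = {9/7, 41/3, 3*sqrt(11)}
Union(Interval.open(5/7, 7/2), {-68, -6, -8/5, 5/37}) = Union({-68, -6, -8/5, 5/37}, Interval.open(5/7, 7/2))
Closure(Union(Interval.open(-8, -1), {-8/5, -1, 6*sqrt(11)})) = Union({6*sqrt(11)}, Interval(-8, -1))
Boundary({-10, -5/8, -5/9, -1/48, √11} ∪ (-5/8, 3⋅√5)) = {-10, -5/8, 3⋅√5}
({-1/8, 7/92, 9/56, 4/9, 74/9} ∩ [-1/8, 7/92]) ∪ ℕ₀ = {-1/8, 7/92} ∪ ℕ₀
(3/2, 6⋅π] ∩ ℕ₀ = {2, 3, …, 18}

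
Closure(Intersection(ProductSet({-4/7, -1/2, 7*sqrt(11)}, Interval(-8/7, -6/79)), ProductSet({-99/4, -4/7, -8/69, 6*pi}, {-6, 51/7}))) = EmptySet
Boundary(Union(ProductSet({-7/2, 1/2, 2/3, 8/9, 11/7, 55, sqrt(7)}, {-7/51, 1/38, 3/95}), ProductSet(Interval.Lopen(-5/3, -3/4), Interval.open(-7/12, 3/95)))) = Union(ProductSet({-5/3, -3/4}, Interval(-7/12, 3/95)), ProductSet({-7/2, 1/2, 2/3, 8/9, 11/7, 55, sqrt(7)}, {-7/51, 1/38, 3/95}), ProductSet(Interval(-5/3, -3/4), {-7/12, 3/95}))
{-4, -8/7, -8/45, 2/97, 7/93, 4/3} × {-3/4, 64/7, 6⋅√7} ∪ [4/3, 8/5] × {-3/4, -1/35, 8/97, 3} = ([4/3, 8/5] × {-3/4, -1/35, 8/97, 3}) ∪ ({-4, -8/7, -8/45, 2/97, 7/93, 4/3} × {-3/4, 64/7, 6⋅√7})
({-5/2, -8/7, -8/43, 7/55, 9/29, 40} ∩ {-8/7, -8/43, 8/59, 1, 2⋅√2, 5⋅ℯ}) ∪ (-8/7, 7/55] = [-8/7, 7/55]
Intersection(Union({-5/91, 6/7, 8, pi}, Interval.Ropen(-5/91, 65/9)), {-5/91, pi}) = {-5/91, pi}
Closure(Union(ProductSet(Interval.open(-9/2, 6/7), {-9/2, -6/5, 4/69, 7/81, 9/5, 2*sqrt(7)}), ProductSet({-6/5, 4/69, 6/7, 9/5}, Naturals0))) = Union(ProductSet({-6/5, 4/69, 6/7, 9/5}, Naturals0), ProductSet(Interval(-9/2, 6/7), {-9/2, -6/5, 4/69, 7/81, 9/5, 2*sqrt(7)}))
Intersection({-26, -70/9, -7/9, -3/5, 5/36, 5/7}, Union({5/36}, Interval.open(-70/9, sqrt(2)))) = {-7/9, -3/5, 5/36, 5/7}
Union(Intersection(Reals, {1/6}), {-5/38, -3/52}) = {-5/38, -3/52, 1/6}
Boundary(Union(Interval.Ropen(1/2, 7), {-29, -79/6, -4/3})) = {-29, -79/6, -4/3, 1/2, 7}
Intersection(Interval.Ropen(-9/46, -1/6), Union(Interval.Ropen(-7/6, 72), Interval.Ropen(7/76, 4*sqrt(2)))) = Interval.Ropen(-9/46, -1/6)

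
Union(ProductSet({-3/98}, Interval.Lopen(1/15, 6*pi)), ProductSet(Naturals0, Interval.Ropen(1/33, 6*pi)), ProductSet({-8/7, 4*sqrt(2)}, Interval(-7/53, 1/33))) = Union(ProductSet({-3/98}, Interval.Lopen(1/15, 6*pi)), ProductSet({-8/7, 4*sqrt(2)}, Interval(-7/53, 1/33)), ProductSet(Naturals0, Interval.Ropen(1/33, 6*pi)))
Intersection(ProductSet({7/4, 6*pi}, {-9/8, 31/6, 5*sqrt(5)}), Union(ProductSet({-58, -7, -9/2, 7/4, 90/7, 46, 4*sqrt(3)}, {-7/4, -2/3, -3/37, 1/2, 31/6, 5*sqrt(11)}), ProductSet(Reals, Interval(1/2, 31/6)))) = ProductSet({7/4, 6*pi}, {31/6})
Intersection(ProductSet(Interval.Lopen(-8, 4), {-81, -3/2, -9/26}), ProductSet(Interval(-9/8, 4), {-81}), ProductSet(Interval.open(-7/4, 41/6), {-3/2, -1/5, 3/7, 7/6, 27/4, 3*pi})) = EmptySet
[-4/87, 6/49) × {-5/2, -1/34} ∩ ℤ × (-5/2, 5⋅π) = {0} × {-1/34}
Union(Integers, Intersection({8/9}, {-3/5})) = Integers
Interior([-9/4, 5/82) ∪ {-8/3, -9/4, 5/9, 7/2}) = (-9/4, 5/82)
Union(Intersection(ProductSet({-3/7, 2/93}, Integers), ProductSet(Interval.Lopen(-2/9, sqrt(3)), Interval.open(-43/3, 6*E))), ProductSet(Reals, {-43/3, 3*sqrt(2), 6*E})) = Union(ProductSet({2/93}, Range(-14, 17, 1)), ProductSet(Reals, {-43/3, 3*sqrt(2), 6*E}))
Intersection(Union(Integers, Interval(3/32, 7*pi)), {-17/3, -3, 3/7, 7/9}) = {-3, 3/7, 7/9}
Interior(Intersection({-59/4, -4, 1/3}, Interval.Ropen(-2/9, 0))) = EmptySet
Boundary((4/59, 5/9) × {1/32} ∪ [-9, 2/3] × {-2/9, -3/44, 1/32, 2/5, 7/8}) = [-9, 2/3] × {-2/9, -3/44, 1/32, 2/5, 7/8}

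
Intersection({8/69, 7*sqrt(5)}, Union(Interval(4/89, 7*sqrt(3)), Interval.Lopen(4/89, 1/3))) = {8/69}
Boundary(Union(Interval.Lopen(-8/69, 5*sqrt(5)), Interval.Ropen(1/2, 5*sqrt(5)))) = {-8/69, 5*sqrt(5)}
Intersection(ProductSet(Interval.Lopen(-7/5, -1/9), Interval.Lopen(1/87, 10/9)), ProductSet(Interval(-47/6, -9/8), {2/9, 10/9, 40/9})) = ProductSet(Interval.Lopen(-7/5, -9/8), {2/9, 10/9})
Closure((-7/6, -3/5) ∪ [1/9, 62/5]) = [-7/6, -3/5] ∪ [1/9, 62/5]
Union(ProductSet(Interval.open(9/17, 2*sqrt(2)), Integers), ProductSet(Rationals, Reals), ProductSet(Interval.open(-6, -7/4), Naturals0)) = Union(ProductSet(Interval.open(-6, -7/4), Naturals0), ProductSet(Interval.open(9/17, 2*sqrt(2)), Integers), ProductSet(Rationals, Reals))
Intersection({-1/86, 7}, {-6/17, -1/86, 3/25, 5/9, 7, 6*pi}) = {-1/86, 7}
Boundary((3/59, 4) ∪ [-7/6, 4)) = {-7/6, 4}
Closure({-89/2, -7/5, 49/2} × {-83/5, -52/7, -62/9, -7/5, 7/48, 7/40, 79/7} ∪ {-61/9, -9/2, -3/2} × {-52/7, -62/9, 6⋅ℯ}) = ({-61/9, -9/2, -3/2} × {-52/7, -62/9, 6⋅ℯ}) ∪ ({-89/2, -7/5, 49/2} × {-83/5, -52/7, -62/9, -7/5, 7/48, 7/40, 79/7})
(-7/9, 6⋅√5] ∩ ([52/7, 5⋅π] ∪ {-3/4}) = {-3/4} ∪ [52/7, 6⋅√5]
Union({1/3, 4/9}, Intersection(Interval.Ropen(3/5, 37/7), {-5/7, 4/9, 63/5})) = {1/3, 4/9}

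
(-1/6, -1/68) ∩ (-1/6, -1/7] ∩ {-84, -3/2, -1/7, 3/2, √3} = {-1/7}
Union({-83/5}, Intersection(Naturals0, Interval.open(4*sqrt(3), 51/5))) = Union({-83/5}, Range(7, 11, 1))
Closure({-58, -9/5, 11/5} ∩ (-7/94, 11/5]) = {11/5}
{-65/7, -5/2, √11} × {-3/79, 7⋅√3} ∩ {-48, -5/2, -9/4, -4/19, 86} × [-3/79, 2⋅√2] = {-5/2} × {-3/79}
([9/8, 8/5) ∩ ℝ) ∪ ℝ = (-∞, ∞)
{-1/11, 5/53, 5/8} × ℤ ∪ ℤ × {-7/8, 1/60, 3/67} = ({-1/11, 5/53, 5/8} × ℤ) ∪ (ℤ × {-7/8, 1/60, 3/67})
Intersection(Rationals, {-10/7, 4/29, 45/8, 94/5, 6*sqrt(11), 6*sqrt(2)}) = {-10/7, 4/29, 45/8, 94/5}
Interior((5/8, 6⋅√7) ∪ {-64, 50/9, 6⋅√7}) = (5/8, 6⋅√7)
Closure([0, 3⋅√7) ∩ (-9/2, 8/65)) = [0, 8/65]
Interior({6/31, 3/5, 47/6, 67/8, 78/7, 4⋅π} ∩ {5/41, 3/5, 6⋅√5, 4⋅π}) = ∅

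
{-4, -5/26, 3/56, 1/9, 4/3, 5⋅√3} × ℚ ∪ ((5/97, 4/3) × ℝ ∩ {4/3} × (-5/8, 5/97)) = {-4, -5/26, 3/56, 1/9, 4/3, 5⋅√3} × ℚ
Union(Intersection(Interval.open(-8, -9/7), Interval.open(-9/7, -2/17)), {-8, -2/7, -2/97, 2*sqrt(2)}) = {-8, -2/7, -2/97, 2*sqrt(2)}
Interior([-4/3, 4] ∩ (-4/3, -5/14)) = (-4/3, -5/14)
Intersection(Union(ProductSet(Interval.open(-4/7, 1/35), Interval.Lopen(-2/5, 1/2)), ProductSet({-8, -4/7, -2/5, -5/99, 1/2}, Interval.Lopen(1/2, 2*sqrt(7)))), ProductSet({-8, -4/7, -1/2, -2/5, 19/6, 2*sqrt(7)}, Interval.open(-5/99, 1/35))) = ProductSet({-1/2, -2/5}, Interval.open(-5/99, 1/35))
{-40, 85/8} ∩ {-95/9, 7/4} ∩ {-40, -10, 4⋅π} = ∅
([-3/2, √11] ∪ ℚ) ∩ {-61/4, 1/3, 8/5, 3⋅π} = {-61/4, 1/3, 8/5}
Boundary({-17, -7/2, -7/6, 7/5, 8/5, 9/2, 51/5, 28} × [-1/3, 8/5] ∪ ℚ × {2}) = (ℝ × {2}) ∪ ({-17, -7/2, -7/6, 7/5, 8/5, 9/2, 51/5, 28} × [-1/3, 8/5])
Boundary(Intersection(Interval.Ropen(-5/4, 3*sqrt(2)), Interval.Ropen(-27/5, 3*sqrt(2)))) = {-5/4, 3*sqrt(2)}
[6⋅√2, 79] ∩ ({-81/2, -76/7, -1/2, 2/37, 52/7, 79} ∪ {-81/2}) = {79}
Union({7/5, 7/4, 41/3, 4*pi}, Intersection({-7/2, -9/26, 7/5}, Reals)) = {-7/2, -9/26, 7/5, 7/4, 41/3, 4*pi}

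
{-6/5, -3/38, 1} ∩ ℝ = {-6/5, -3/38, 1}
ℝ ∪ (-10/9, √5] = (-∞, ∞)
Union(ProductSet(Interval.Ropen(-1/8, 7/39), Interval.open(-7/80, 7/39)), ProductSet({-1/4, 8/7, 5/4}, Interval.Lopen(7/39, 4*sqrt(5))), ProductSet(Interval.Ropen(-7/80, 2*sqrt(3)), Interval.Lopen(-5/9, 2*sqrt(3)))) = Union(ProductSet({-1/4, 8/7, 5/4}, Interval.Lopen(7/39, 4*sqrt(5))), ProductSet(Interval.Ropen(-1/8, 7/39), Interval.open(-7/80, 7/39)), ProductSet(Interval.Ropen(-7/80, 2*sqrt(3)), Interval.Lopen(-5/9, 2*sqrt(3))))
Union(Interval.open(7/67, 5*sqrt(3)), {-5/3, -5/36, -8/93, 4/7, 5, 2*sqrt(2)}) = Union({-5/3, -5/36, -8/93}, Interval.open(7/67, 5*sqrt(3)))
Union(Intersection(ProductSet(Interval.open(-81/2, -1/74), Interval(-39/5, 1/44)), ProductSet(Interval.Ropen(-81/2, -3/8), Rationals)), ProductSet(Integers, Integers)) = Union(ProductSet(Integers, Integers), ProductSet(Interval.open(-81/2, -3/8), Intersection(Interval(-39/5, 1/44), Rationals)))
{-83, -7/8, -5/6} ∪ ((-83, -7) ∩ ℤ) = {-83, -7/8, -5/6} ∪ {-82, -81, …, -8}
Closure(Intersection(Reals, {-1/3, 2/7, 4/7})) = {-1/3, 2/7, 4/7}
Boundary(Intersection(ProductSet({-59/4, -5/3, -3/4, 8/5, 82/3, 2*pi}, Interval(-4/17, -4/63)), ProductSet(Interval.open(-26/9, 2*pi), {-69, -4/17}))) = ProductSet({-5/3, -3/4, 8/5}, {-4/17})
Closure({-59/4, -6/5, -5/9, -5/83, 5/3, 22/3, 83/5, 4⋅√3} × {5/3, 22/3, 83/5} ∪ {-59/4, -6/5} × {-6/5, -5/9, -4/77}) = ({-59/4, -6/5} × {-6/5, -5/9, -4/77}) ∪ ({-59/4, -6/5, -5/9, -5/83, 5/3, 22/3, 83/5, 4⋅√3} × {5/3, 22/3, 83/5})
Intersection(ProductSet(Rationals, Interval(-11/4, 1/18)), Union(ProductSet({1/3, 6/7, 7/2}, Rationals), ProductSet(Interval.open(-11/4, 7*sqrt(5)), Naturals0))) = Union(ProductSet({1/3, 6/7, 7/2}, Intersection(Interval(-11/4, 1/18), Rationals)), ProductSet(Intersection(Interval.open(-11/4, 7*sqrt(5)), Rationals), Range(0, 1, 1)))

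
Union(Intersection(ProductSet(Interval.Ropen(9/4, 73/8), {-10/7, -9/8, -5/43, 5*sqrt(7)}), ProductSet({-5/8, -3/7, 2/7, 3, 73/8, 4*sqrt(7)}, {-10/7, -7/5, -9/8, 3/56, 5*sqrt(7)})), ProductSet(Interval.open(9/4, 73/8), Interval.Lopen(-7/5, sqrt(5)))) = Union(ProductSet({3}, {-10/7, -9/8, 5*sqrt(7)}), ProductSet(Interval.open(9/4, 73/8), Interval.Lopen(-7/5, sqrt(5))))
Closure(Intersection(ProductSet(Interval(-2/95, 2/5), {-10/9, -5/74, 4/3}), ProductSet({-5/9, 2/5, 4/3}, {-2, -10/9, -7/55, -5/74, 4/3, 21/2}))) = ProductSet({2/5}, {-10/9, -5/74, 4/3})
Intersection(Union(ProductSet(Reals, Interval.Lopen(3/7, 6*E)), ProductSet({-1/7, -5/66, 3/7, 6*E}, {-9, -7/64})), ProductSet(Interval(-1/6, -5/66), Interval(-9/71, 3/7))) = ProductSet({-1/7, -5/66}, {-7/64})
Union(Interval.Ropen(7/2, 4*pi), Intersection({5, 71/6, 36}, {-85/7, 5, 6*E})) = Interval.Ropen(7/2, 4*pi)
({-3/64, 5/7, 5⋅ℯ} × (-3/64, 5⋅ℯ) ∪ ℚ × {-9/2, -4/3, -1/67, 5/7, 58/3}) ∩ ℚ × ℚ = (ℚ × {-9/2, -4/3, -1/67, 5/7, 58/3}) ∪ ({-3/64, 5/7} × (ℚ ∩ (-3/64, 5⋅ℯ)))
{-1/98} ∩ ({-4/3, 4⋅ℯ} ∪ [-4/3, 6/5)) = {-1/98}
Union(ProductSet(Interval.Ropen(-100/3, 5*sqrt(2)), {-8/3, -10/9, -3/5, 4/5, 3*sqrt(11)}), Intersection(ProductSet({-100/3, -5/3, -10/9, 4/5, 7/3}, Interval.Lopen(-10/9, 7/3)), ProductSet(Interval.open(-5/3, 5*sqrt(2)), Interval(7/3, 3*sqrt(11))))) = Union(ProductSet({-10/9, 4/5, 7/3}, {7/3}), ProductSet(Interval.Ropen(-100/3, 5*sqrt(2)), {-8/3, -10/9, -3/5, 4/5, 3*sqrt(11)}))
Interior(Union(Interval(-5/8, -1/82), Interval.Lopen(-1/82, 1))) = Interval.open(-5/8, 1)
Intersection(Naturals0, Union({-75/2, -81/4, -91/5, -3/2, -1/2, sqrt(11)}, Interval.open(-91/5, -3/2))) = EmptySet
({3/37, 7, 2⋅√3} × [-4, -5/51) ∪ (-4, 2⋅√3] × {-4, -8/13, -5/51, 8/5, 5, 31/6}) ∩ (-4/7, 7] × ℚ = ({3/37, 7, 2⋅√3} × (ℚ ∩ [-4, -5/51))) ∪ ((-4/7, 2⋅√3] × {-4, -8/13, -5/51, 8/5, 5, 31/6})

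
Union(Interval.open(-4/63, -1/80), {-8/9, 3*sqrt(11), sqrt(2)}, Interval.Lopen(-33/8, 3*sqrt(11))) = Interval.Lopen(-33/8, 3*sqrt(11))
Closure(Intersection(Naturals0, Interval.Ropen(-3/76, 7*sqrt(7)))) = Range(0, 19, 1)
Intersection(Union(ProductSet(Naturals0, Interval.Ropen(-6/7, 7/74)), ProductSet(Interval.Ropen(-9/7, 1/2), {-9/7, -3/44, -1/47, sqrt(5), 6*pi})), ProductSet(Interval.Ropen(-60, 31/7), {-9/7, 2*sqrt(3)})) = ProductSet(Interval.Ropen(-9/7, 1/2), {-9/7})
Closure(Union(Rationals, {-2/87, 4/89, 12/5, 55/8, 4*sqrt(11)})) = Reals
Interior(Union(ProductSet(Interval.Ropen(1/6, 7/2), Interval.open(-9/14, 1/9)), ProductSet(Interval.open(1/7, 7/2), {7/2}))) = ProductSet(Interval.open(1/6, 7/2), Interval.open(-9/14, 1/9))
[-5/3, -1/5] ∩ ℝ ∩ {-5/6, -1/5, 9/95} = {-5/6, -1/5}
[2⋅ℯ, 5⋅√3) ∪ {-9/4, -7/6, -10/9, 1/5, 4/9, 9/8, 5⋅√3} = {-9/4, -7/6, -10/9, 1/5, 4/9, 9/8} ∪ [2⋅ℯ, 5⋅√3]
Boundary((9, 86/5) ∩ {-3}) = ∅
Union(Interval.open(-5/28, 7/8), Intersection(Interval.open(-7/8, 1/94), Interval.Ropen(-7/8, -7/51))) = Interval.open(-7/8, 7/8)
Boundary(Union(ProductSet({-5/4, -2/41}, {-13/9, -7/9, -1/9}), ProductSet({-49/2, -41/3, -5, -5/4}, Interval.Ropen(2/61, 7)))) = Union(ProductSet({-5/4, -2/41}, {-13/9, -7/9, -1/9}), ProductSet({-49/2, -41/3, -5, -5/4}, Interval(2/61, 7)))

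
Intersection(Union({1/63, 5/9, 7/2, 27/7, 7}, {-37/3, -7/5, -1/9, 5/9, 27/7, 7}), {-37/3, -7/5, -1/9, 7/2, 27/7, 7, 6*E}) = {-37/3, -7/5, -1/9, 7/2, 27/7, 7}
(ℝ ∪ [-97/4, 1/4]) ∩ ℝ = (-∞, ∞)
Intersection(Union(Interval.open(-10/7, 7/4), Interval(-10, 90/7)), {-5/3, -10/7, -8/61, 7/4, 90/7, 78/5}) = {-5/3, -10/7, -8/61, 7/4, 90/7}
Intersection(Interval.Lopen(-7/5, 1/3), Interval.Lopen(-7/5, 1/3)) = Interval.Lopen(-7/5, 1/3)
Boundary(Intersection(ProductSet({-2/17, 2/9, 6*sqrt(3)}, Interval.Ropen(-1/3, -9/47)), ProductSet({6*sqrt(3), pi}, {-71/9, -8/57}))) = EmptySet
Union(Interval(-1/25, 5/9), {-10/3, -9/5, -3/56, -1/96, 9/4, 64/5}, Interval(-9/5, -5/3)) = Union({-10/3, -3/56, 9/4, 64/5}, Interval(-9/5, -5/3), Interval(-1/25, 5/9))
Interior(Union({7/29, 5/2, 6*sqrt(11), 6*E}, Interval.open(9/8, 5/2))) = Interval.open(9/8, 5/2)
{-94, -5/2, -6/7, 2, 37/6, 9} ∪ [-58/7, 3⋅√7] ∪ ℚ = ℚ ∪ [-58/7, 3⋅√7]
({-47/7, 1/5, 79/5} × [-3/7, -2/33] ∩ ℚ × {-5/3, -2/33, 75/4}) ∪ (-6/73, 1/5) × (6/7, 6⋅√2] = ({-47/7, 1/5, 79/5} × {-2/33}) ∪ ((-6/73, 1/5) × (6/7, 6⋅√2])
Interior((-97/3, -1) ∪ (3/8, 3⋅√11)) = (-97/3, -1) ∪ (3/8, 3⋅√11)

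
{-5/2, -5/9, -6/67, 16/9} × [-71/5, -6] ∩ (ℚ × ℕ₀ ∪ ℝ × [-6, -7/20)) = {-5/2, -5/9, -6/67, 16/9} × {-6}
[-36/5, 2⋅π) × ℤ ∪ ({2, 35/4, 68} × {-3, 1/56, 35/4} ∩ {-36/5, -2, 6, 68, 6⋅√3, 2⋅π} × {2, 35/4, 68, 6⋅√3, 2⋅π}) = ({68} × {35/4}) ∪ ([-36/5, 2⋅π) × ℤ)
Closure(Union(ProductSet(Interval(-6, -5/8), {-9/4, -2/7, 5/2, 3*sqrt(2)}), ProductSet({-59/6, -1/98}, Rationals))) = Union(ProductSet({-59/6, -1/98}, Reals), ProductSet(Interval(-6, -5/8), {-9/4, -2/7, 5/2, 3*sqrt(2)}))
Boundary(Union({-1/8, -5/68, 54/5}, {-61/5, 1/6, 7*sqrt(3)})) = {-61/5, -1/8, -5/68, 1/6, 54/5, 7*sqrt(3)}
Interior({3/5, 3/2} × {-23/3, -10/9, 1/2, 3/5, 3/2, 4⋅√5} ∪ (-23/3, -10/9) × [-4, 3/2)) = (-23/3, -10/9) × (-4, 3/2)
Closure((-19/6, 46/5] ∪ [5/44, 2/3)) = [-19/6, 46/5]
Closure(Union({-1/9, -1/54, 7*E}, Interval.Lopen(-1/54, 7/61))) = Union({-1/9, 7*E}, Interval(-1/54, 7/61))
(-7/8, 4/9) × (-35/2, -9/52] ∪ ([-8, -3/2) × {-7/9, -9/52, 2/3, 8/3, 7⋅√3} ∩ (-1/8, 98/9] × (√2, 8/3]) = (-7/8, 4/9) × (-35/2, -9/52]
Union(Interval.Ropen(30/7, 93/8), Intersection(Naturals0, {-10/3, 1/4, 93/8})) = Interval.Ropen(30/7, 93/8)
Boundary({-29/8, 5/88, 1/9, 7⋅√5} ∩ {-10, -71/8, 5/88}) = {5/88}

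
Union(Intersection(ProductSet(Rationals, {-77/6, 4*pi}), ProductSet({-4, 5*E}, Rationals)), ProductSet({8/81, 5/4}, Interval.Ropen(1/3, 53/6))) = Union(ProductSet({-4}, {-77/6}), ProductSet({8/81, 5/4}, Interval.Ropen(1/3, 53/6)))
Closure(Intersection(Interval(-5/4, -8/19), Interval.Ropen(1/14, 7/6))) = EmptySet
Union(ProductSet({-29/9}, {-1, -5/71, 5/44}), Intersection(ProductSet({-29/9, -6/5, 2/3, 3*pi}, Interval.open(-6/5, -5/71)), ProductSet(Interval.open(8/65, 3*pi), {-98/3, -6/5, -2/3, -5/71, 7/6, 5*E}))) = Union(ProductSet({-29/9}, {-1, -5/71, 5/44}), ProductSet({2/3}, {-2/3}))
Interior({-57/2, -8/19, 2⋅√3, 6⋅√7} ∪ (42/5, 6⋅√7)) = (42/5, 6⋅√7)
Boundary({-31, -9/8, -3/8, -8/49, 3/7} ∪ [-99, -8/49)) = {-99, -8/49, 3/7}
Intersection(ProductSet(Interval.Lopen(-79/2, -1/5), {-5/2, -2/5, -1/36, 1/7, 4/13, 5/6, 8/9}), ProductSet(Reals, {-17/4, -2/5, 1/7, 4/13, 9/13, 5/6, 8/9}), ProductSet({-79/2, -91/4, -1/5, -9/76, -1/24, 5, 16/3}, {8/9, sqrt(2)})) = ProductSet({-91/4, -1/5}, {8/9})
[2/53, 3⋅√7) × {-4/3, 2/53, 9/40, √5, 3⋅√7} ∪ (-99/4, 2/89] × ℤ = ((-99/4, 2/89] × ℤ) ∪ ([2/53, 3⋅√7) × {-4/3, 2/53, 9/40, √5, 3⋅√7})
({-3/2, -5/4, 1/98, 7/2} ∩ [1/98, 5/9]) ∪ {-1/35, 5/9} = {-1/35, 1/98, 5/9}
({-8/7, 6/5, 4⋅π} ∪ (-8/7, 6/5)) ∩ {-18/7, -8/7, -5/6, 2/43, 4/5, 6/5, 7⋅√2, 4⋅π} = {-8/7, -5/6, 2/43, 4/5, 6/5, 4⋅π}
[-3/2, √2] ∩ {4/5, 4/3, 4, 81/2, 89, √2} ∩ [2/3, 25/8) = {4/5, 4/3, √2}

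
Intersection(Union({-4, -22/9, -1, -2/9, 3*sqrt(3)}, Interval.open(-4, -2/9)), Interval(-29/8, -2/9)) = Interval(-29/8, -2/9)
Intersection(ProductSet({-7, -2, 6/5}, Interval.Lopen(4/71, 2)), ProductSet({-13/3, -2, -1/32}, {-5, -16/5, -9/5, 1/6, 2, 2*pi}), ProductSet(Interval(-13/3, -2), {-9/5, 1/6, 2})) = ProductSet({-2}, {1/6, 2})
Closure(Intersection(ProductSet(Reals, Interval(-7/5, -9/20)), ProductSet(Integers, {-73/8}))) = EmptySet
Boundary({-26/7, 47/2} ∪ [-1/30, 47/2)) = {-26/7, -1/30, 47/2}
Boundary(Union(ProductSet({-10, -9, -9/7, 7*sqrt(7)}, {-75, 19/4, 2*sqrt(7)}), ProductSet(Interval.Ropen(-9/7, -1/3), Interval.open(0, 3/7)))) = Union(ProductSet({-9/7, -1/3}, Interval(0, 3/7)), ProductSet({-10, -9, -9/7, 7*sqrt(7)}, {-75, 19/4, 2*sqrt(7)}), ProductSet(Interval(-9/7, -1/3), {0, 3/7}))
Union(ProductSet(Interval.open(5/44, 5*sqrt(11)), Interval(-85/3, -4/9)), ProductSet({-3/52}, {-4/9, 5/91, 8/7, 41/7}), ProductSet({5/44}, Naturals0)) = Union(ProductSet({-3/52}, {-4/9, 5/91, 8/7, 41/7}), ProductSet({5/44}, Naturals0), ProductSet(Interval.open(5/44, 5*sqrt(11)), Interval(-85/3, -4/9)))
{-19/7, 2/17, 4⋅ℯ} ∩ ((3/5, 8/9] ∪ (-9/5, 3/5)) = {2/17}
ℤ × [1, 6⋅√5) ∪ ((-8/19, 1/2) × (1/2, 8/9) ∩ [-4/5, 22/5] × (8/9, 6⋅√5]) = ℤ × [1, 6⋅√5)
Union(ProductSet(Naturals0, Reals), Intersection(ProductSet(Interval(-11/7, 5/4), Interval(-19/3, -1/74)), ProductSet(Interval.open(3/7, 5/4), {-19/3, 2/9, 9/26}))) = Union(ProductSet(Interval.open(3/7, 5/4), {-19/3}), ProductSet(Naturals0, Reals))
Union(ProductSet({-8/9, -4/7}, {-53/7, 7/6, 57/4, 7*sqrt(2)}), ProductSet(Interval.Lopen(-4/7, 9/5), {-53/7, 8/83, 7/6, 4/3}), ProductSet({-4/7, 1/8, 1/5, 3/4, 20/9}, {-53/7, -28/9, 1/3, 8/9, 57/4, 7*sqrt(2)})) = Union(ProductSet({-8/9, -4/7}, {-53/7, 7/6, 57/4, 7*sqrt(2)}), ProductSet({-4/7, 1/8, 1/5, 3/4, 20/9}, {-53/7, -28/9, 1/3, 8/9, 57/4, 7*sqrt(2)}), ProductSet(Interval.Lopen(-4/7, 9/5), {-53/7, 8/83, 7/6, 4/3}))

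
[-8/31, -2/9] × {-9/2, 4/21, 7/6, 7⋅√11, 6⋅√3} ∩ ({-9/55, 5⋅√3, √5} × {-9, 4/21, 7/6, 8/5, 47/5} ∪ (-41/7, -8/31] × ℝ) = {-8/31} × {-9/2, 4/21, 7/6, 7⋅√11, 6⋅√3}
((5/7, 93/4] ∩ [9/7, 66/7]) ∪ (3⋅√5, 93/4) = [9/7, 93/4)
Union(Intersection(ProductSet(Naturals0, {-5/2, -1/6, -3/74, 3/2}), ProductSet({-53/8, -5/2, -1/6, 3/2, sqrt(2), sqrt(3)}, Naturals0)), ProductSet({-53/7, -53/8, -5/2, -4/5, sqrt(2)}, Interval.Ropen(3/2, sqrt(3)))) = ProductSet({-53/7, -53/8, -5/2, -4/5, sqrt(2)}, Interval.Ropen(3/2, sqrt(3)))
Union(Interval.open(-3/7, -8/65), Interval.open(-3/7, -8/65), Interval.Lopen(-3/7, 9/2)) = Interval.Lopen(-3/7, 9/2)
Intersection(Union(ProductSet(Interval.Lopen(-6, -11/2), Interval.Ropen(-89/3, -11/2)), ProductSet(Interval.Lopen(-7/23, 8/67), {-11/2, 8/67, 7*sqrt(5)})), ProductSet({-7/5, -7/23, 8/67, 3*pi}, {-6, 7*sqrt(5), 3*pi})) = ProductSet({8/67}, {7*sqrt(5)})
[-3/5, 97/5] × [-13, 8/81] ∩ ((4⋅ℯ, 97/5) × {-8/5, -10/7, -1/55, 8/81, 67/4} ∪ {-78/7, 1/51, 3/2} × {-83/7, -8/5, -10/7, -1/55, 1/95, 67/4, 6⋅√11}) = ({1/51, 3/2} × {-83/7, -8/5, -10/7, -1/55, 1/95}) ∪ ((4⋅ℯ, 97/5) × {-8/5, -10/7, -1/55, 8/81})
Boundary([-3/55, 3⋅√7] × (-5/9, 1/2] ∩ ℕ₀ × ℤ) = {0, 1, …, 7} × {0}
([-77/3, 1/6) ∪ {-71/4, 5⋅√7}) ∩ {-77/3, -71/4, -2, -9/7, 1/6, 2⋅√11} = {-77/3, -71/4, -2, -9/7}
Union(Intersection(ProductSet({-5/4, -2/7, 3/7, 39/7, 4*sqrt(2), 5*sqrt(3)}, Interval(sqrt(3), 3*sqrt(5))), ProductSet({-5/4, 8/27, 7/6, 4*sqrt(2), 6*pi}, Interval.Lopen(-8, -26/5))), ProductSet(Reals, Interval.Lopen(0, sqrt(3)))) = ProductSet(Reals, Interval.Lopen(0, sqrt(3)))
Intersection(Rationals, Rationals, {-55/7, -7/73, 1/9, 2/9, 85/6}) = {-55/7, -7/73, 1/9, 2/9, 85/6}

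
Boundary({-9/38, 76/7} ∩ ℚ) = {-9/38, 76/7}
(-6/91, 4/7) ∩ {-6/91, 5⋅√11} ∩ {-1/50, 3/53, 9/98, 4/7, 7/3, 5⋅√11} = ∅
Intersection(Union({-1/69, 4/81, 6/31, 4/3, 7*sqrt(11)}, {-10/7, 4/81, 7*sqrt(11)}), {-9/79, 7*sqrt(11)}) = {7*sqrt(11)}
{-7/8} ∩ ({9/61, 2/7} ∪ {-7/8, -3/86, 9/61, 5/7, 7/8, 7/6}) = {-7/8}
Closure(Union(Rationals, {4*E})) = Reals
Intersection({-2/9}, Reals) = {-2/9}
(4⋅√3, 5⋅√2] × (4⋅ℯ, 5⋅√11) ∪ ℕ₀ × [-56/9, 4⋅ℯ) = (ℕ₀ × [-56/9, 4⋅ℯ)) ∪ ((4⋅√3, 5⋅√2] × (4⋅ℯ, 5⋅√11))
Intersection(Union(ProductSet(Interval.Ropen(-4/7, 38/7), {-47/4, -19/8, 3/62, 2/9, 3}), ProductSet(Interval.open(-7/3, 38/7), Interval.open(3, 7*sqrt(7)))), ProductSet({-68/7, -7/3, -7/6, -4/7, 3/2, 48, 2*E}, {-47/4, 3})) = ProductSet({-4/7, 3/2}, {-47/4, 3})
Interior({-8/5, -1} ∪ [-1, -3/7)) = (-1, -3/7)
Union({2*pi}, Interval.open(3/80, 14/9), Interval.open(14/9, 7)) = Union(Interval.open(3/80, 14/9), Interval.open(14/9, 7))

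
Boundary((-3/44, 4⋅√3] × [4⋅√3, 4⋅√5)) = ({-3/44, 4⋅√3} × [4⋅√3, 4⋅√5]) ∪ ([-3/44, 4⋅√3] × {4⋅√3, 4⋅√5})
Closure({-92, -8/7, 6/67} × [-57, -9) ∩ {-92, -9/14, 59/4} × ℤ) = {-92} × {-57, -56, …, -10}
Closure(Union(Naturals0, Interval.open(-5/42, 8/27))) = Union(Complement(Naturals0, Interval.open(-5/42, 8/27)), Interval(-5/42, 8/27), Naturals0)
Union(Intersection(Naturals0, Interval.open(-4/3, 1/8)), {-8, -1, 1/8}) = Union({-8, -1, 1/8}, Range(0, 1, 1))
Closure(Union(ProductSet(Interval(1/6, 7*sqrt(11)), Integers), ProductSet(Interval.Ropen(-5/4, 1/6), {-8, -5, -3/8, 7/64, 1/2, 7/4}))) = Union(ProductSet(Interval(-5/4, 1/6), {-8, -5, -3/8, 7/64, 1/2, 7/4}), ProductSet(Interval(1/6, 7*sqrt(11)), Integers))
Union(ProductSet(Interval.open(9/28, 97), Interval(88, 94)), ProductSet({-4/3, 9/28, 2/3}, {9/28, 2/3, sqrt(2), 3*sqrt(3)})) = Union(ProductSet({-4/3, 9/28, 2/3}, {9/28, 2/3, sqrt(2), 3*sqrt(3)}), ProductSet(Interval.open(9/28, 97), Interval(88, 94)))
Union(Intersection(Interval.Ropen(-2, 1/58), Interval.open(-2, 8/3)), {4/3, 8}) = Union({4/3, 8}, Interval.open(-2, 1/58))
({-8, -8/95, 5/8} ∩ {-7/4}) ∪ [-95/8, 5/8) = [-95/8, 5/8)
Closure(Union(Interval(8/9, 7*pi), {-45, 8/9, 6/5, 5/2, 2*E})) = Union({-45}, Interval(8/9, 7*pi))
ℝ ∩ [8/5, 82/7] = [8/5, 82/7]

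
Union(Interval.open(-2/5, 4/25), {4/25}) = Interval.Lopen(-2/5, 4/25)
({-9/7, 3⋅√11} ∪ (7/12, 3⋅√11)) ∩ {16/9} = {16/9}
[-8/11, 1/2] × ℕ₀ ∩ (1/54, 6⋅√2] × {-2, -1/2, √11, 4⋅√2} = ∅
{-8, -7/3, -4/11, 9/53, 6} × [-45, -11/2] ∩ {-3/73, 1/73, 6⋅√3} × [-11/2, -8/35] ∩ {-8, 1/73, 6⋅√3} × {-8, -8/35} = ∅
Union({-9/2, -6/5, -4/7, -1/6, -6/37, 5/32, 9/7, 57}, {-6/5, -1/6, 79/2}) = {-9/2, -6/5, -4/7, -1/6, -6/37, 5/32, 9/7, 79/2, 57}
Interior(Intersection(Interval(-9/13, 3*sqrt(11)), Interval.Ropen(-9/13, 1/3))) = Interval.open(-9/13, 1/3)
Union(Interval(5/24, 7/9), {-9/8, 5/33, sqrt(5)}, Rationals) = Union({sqrt(5)}, Interval(5/24, 7/9), Rationals)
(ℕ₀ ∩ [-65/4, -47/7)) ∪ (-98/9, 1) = (-98/9, 1)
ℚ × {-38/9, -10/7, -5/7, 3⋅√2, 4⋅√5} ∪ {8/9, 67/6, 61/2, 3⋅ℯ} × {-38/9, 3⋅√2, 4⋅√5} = (ℚ × {-38/9, -10/7, -5/7, 3⋅√2, 4⋅√5}) ∪ ({8/9, 67/6, 61/2, 3⋅ℯ} × {-38/9, 3⋅√2, 4⋅√5})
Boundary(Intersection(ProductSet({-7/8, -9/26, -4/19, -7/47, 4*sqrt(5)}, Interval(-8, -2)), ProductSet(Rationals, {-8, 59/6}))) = ProductSet({-7/8, -9/26, -4/19, -7/47}, {-8})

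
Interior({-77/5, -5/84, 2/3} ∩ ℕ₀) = ∅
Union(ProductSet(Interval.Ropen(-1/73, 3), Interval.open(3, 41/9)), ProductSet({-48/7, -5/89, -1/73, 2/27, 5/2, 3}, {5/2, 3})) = Union(ProductSet({-48/7, -5/89, -1/73, 2/27, 5/2, 3}, {5/2, 3}), ProductSet(Interval.Ropen(-1/73, 3), Interval.open(3, 41/9)))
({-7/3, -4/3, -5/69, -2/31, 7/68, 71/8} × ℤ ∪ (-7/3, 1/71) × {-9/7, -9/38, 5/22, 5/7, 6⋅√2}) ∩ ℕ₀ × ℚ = {0} × {-9/7, -9/38, 5/22, 5/7}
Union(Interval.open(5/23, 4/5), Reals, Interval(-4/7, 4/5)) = Interval(-oo, oo)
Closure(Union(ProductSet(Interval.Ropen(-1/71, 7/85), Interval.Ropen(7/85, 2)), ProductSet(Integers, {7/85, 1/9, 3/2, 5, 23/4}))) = Union(ProductSet({-1/71, 7/85}, Interval(7/85, 2)), ProductSet(Integers, {7/85, 1/9, 3/2, 5, 23/4}), ProductSet(Interval(-1/71, 7/85), {7/85, 2}), ProductSet(Interval.Ropen(-1/71, 7/85), Interval.Ropen(7/85, 2)))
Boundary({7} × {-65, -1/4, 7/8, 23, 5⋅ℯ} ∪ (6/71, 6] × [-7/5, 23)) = ({6/71, 6} × [-7/5, 23]) ∪ ([6/71, 6] × {-7/5, 23}) ∪ ({7} × {-65, -1/4, 7/8, 23, 5⋅ℯ})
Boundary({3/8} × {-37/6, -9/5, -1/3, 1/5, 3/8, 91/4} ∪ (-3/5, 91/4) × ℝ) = {-3/5, 91/4} × ℝ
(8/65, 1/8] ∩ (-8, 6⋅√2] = (8/65, 1/8]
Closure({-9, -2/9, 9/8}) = {-9, -2/9, 9/8}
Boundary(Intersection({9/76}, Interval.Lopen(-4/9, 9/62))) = {9/76}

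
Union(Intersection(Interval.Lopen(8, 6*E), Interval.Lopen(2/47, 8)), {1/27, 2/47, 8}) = {1/27, 2/47, 8}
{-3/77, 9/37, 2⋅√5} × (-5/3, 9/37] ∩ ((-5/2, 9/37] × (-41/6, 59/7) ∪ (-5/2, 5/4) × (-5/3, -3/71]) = {-3/77, 9/37} × (-5/3, 9/37]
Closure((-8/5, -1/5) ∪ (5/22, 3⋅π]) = [-8/5, -1/5] ∪ [5/22, 3⋅π]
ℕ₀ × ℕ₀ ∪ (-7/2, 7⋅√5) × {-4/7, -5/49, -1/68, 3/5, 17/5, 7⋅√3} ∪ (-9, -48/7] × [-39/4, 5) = (ℕ₀ × ℕ₀) ∪ ((-9, -48/7] × [-39/4, 5)) ∪ ((-7/2, 7⋅√5) × {-4/7, -5/49, -1/68, 3/5, 17/5, 7⋅√3})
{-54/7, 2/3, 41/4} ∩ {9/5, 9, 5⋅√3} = ∅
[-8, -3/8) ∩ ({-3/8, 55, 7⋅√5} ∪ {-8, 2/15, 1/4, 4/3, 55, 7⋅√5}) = {-8}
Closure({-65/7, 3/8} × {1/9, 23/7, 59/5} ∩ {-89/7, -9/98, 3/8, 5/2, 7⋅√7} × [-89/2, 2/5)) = {3/8} × {1/9}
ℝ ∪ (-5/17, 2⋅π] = (-∞, ∞)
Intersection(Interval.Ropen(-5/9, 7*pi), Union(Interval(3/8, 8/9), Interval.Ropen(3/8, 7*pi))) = Interval.Ropen(3/8, 7*pi)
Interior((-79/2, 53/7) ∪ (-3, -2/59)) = (-79/2, 53/7)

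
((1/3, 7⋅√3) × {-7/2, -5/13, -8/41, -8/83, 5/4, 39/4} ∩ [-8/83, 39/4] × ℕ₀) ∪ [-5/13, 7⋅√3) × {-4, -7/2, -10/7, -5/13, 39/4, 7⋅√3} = [-5/13, 7⋅√3) × {-4, -7/2, -10/7, -5/13, 39/4, 7⋅√3}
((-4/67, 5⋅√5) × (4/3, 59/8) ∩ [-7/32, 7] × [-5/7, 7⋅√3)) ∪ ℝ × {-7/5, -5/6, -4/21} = (ℝ × {-7/5, -5/6, -4/21}) ∪ ((-4/67, 7] × (4/3, 59/8))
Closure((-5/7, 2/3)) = [-5/7, 2/3]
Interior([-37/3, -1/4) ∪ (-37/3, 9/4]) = (-37/3, 9/4)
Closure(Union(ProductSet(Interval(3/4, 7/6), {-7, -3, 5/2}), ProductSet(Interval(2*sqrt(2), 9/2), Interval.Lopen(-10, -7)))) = Union(ProductSet(Interval(3/4, 7/6), {-7, -3, 5/2}), ProductSet(Interval(2*sqrt(2), 9/2), Interval(-10, -7)))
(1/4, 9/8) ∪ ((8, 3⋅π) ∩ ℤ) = (1/4, 9/8) ∪ {9}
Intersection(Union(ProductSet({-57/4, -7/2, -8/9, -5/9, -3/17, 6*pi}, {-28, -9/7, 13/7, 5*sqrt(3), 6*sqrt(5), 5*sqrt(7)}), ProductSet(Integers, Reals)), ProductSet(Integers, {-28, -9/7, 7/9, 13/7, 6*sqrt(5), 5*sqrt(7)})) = ProductSet(Integers, {-28, -9/7, 7/9, 13/7, 6*sqrt(5), 5*sqrt(7)})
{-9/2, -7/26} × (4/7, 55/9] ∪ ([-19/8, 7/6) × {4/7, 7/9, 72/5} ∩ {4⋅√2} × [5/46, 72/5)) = {-9/2, -7/26} × (4/7, 55/9]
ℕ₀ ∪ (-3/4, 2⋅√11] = (-3/4, 2⋅√11] ∪ ℕ₀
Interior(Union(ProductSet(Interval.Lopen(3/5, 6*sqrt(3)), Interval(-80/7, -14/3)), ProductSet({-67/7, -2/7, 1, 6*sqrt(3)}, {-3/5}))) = ProductSet(Interval.open(3/5, 6*sqrt(3)), Interval.open(-80/7, -14/3))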